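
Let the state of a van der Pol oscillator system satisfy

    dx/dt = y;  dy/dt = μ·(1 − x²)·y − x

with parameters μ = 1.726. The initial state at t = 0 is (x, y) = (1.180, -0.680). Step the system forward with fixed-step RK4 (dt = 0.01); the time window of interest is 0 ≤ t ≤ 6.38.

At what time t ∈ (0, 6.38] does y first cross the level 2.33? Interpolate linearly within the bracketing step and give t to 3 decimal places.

t=0.000: state=(1.180, -0.680)
step 1 (dt=0.01): k1=(-0.680, -0.719), k2=(-0.684, -0.723), k3=(-0.684, -0.723), k4=(-0.687, -0.727); state += dt/6·(k1+2k2+2k3+k4)
t=0.010: state=(1.173, -0.687)
t=0.020: state=(1.166, -0.695)
t=0.030: state=(1.159, -0.702)
continuing one RK4 step at a time; state shown every 25 steps (Δt=0.25):
t=0.250: state=(0.985, -0.893)
t=0.500: state=(0.724, -1.227)
t=0.750: state=(0.350, -1.816)
t=1.000: state=(-0.218, -2.788)
t=1.250: state=(-1.023, -3.416)
t=1.500: state=(-1.729, -1.924)
t=1.750: state=(-1.988, -0.352)
t=2.000: state=(-1.995, 0.184)
t=2.250: state=(-1.926, 0.338)
t=2.500: state=(-1.833, 0.401)
t=2.750: state=(-1.727, 0.448)
t=3.000: state=(-1.608, 0.501)
t=3.250: state=(-1.475, 0.570)
t=3.500: state=(-1.321, 0.666)
t=3.750: state=(-1.138, 0.811)
t=4.000: state=(-0.908, 1.048)
t=4.250: state=(-0.600, 1.464)
t=4.500: state=(-0.148, 2.219)
t=4.520: state=(-0.103, 2.298)
next step: t=4.530: state=(-0.080, 2.339) — y has crossed 2.33
linear interpolation between t=4.520 (2.29795) and t=4.530 (2.33854) → t≈4.528

t = 4.528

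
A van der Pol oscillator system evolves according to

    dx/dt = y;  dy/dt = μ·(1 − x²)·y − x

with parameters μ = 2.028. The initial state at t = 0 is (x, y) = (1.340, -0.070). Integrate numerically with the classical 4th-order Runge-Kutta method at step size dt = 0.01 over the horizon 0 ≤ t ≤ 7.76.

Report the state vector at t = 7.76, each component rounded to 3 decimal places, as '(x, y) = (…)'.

t=0.000: state=(1.340, -0.070)
step 1 (dt=0.01): k1=(-0.070, -1.227), k2=(-0.076, -1.217), k3=(-0.076, -1.217), k4=(-0.082, -1.207); state += dt/6·(k1+2k2+2k3+k4)
t=0.010: state=(1.339, -0.082)
t=0.020: state=(1.338, -0.094)
t=0.030: state=(1.337, -0.106)
continuing one RK4 step at a time; state shown every 50 steps (Δt=0.5):
t=0.500: state=(1.183, -0.521)
t=1.000: state=(0.811, -1.025)
t=1.500: state=(-0.004, -2.551)
t=2.000: state=(-1.646, -2.458)
t=2.500: state=(-1.996, 0.158)
t=3.000: state=(-1.855, 0.345)
t=3.500: state=(-1.664, 0.417)
t=4.000: state=(-1.430, 0.530)
t=4.500: state=(-1.114, 0.769)
t=5.000: state=(-0.589, 1.477)
t=5.500: state=(0.646, 3.695)
t=6.000: state=(1.971, 0.658)
t=6.500: state=(1.961, -0.284)
t=7.000: state=(1.794, -0.370)
t=7.500: state=(1.591, -0.448)
t=7.760: state=(1.467, -0.509)

(x, y) = (1.467, -0.509)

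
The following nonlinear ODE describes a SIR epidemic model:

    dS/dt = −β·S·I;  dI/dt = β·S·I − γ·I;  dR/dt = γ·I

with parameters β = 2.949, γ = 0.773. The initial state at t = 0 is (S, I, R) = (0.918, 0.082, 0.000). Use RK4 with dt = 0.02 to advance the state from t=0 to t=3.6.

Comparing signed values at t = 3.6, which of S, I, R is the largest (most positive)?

largest component: R

t=0.000: state=(0.918, 0.082, 0.000)
step 1 (dt=0.02): k1=(-0.222, 0.159, 0.063), k2=(-0.226, 0.161, 0.065), k3=(-0.226, 0.161, 0.065), k4=(-0.230, 0.164, 0.066); state += dt/6·(k1+2k2+2k3+k4)
t=0.020: state=(0.913, 0.085, 0.001)
t=0.040: state=(0.909, 0.089, 0.003)
t=0.060: state=(0.904, 0.092, 0.004)
continuing one RK4 step at a time; state shown every 10 steps (Δt=0.2):
t=0.200: state=(0.866, 0.119, 0.015)
t=0.400: state=(0.796, 0.167, 0.037)
t=0.600: state=(0.710, 0.223, 0.067)
t=0.800: state=(0.612, 0.282, 0.106)
t=1.000: state=(0.510, 0.336, 0.154)
t=1.200: state=(0.413, 0.378, 0.210)
t=1.400: state=(0.328, 0.402, 0.270)
t=1.600: state=(0.258, 0.409, 0.333)
t=1.800: state=(0.203, 0.401, 0.396)
t=2.000: state=(0.161, 0.383, 0.457)
t=2.200: state=(0.129, 0.357, 0.514)
t=2.400: state=(0.106, 0.328, 0.567)
t=2.600: state=(0.088, 0.297, 0.615)
t=2.800: state=(0.074, 0.267, 0.659)
t=3.000: state=(0.064, 0.238, 0.698)
t=3.200: state=(0.056, 0.211, 0.732)
t=3.400: state=(0.050, 0.187, 0.763)
t=3.600: state=(0.045, 0.165, 0.790)
compare at T: S=0.045, I=0.165, R=0.790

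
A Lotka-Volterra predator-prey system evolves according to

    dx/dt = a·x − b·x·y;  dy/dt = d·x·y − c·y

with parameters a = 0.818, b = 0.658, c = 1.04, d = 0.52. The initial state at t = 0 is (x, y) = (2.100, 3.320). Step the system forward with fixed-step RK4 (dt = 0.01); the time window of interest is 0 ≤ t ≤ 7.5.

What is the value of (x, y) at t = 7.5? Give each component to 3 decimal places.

(x, y) = (2.183, 3.313)

t=0.000: state=(2.100, 3.320)
step 1 (dt=0.01): k1=(-2.870, 0.173), k2=(-2.851, 0.148), k3=(-2.851, 0.148), k4=(-2.833, 0.123); state += dt/6·(k1+2k2+2k3+k4)
t=0.010: state=(2.071, 3.321)
t=0.020: state=(2.043, 3.322)
t=0.030: state=(2.016, 3.323)
continuing one RK4 step at a time; state shown every 25 steps (Δt=0.25):
t=0.250: state=(1.499, 3.226)
t=0.500: state=(1.105, 2.941)
t=0.750: state=(0.861, 2.573)
t=1.000: state=(0.714, 2.196)
t=1.250: state=(0.628, 1.847)
t=1.500: state=(0.584, 1.540)
t=1.750: state=(0.568, 1.279)
t=2.000: state=(0.576, 1.062)
t=2.250: state=(0.602, 0.884)
t=2.500: state=(0.646, 0.739)
t=2.750: state=(0.709, 0.622)
t=3.000: state=(0.792, 0.529)
t=3.250: state=(0.896, 0.455)
t=3.500: state=(1.025, 0.397)
t=3.750: state=(1.183, 0.354)
t=4.000: state=(1.373, 0.322)
t=4.250: state=(1.601, 0.301)
t=4.500: state=(1.871, 0.291)
t=4.750: state=(2.189, 0.292)
t=5.000: state=(2.557, 0.306)
t=5.250: state=(2.976, 0.338)
t=5.500: state=(3.440, 0.395)
t=5.750: state=(3.926, 0.492)
t=6.000: state=(4.389, 0.651)
t=6.250: state=(4.744, 0.911)
t=6.500: state=(4.857, 1.315)
t=6.750: state=(4.590, 1.883)
t=7.000: state=(3.916, 2.534)
t=7.250: state=(3.021, 3.069)
t=7.500: state=(2.183, 3.313)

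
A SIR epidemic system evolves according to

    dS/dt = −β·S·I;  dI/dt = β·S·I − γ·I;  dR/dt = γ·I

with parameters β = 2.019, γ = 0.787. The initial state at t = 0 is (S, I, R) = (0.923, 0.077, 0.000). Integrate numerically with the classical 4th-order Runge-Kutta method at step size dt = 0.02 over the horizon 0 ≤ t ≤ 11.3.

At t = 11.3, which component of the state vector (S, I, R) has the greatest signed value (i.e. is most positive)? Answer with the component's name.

largest component: R

t=0.000: state=(0.923, 0.077, 0.000)
step 1 (dt=0.02): k1=(-0.143, 0.083, 0.061), k2=(-0.145, 0.084, 0.061), k3=(-0.145, 0.084, 0.061), k4=(-0.146, 0.084, 0.062); state += dt/6·(k1+2k2+2k3+k4)
t=0.020: state=(0.920, 0.079, 0.001)
t=0.040: state=(0.917, 0.080, 0.002)
t=0.060: state=(0.914, 0.082, 0.004)
continuing one RK4 step at a time; state shown every 25 steps (Δt=0.5):
t=0.500: state=(0.834, 0.126, 0.040)
t=1.000: state=(0.712, 0.187, 0.101)
t=1.500: state=(0.573, 0.241, 0.186)
t=2.000: state=(0.441, 0.271, 0.287)
t=2.500: state=(0.335, 0.270, 0.395)
t=3.000: state=(0.258, 0.245, 0.497)
t=3.500: state=(0.205, 0.209, 0.586)
t=4.000: state=(0.169, 0.170, 0.661)
t=4.500: state=(0.145, 0.134, 0.720)
t=5.000: state=(0.129, 0.104, 0.767)
t=5.500: state=(0.118, 0.079, 0.803)
t=6.000: state=(0.110, 0.060, 0.830)
t=6.500: state=(0.104, 0.045, 0.851)
t=7.000: state=(0.100, 0.034, 0.866)
t=7.500: state=(0.097, 0.025, 0.878)
t=8.000: state=(0.095, 0.019, 0.886)
t=8.500: state=(0.093, 0.014, 0.893)
t=9.000: state=(0.092, 0.010, 0.897)
t=9.500: state=(0.092, 0.008, 0.901)
t=10.000: state=(0.091, 0.006, 0.903)
t=10.500: state=(0.090, 0.004, 0.905)
t=11.000: state=(0.090, 0.003, 0.907)
t=11.300: state=(0.090, 0.003, 0.907)
compare at T: S=0.090, I=0.003, R=0.907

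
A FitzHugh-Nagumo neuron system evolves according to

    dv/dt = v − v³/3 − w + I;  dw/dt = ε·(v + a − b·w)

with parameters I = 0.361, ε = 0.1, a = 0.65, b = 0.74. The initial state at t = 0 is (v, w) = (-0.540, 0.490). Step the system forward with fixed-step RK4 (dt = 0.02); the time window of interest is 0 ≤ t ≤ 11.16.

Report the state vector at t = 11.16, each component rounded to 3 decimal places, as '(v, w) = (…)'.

(v, w) = (-1.157, -0.347)

t=0.000: state=(-0.540, 0.490)
step 1 (dt=0.02): k1=(-0.617, -0.025), k2=(-0.621, -0.026), k3=(-0.621, -0.026), k4=(-0.625, -0.026); state += dt/6·(k1+2k2+2k3+k4)
t=0.020: state=(-0.552, 0.489)
t=0.040: state=(-0.565, 0.489)
t=0.060: state=(-0.578, 0.488)
continuing one RK4 step at a time; state shown every 25 steps (Δt=0.5):
t=0.500: state=(-0.892, 0.469)
t=1.000: state=(-1.261, 0.431)
t=1.500: state=(-1.520, 0.378)
t=2.000: state=(-1.639, 0.318)
t=2.500: state=(-1.670, 0.257)
t=3.000: state=(-1.663, 0.198)
t=3.500: state=(-1.641, 0.142)
t=4.000: state=(-1.613, 0.088)
t=4.500: state=(-1.583, 0.039)
t=5.000: state=(-1.552, -0.008)
t=5.500: state=(-1.520, -0.051)
t=6.000: state=(-1.489, -0.091)
t=6.500: state=(-1.457, -0.128)
t=7.000: state=(-1.426, -0.162)
t=7.500: state=(-1.394, -0.194)
t=8.000: state=(-1.362, -0.222)
t=8.500: state=(-1.330, -0.248)
t=9.000: state=(-1.298, -0.272)
t=9.500: state=(-1.266, -0.293)
t=10.000: state=(-1.234, -0.312)
t=10.500: state=(-1.201, -0.328)
t=11.000: state=(-1.168, -0.343)
t=11.160: state=(-1.157, -0.347)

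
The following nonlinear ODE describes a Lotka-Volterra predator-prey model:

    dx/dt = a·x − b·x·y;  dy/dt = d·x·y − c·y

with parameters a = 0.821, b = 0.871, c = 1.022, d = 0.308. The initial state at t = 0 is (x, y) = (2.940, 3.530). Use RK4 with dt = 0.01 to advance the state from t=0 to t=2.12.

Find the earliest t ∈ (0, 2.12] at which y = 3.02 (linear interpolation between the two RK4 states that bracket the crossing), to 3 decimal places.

t = 0.384

t=0.000: state=(2.940, 3.530)
step 1 (dt=0.01): k1=(-6.626, -0.411), k2=(-6.546, -0.447), k3=(-6.546, -0.446), k4=(-6.467, -0.482); state += dt/6·(k1+2k2+2k3+k4)
t=0.010: state=(2.875, 3.526)
t=0.020: state=(2.811, 3.520)
t=0.030: state=(2.748, 3.515)
continuing one RK4 step at a time; state shown every 10 steps (Δt=0.1):
t=0.100: state=(2.353, 3.456)
t=0.200: state=(1.900, 3.331)
t=0.300: state=(1.554, 3.171)
t=0.380: state=(1.337, 3.028)
next step: t=0.390: state=(1.313, 3.009) — y has crossed 3.02
linear interpolation between t=0.380 (3.02753) and t=0.390 (3.00900) → t≈0.384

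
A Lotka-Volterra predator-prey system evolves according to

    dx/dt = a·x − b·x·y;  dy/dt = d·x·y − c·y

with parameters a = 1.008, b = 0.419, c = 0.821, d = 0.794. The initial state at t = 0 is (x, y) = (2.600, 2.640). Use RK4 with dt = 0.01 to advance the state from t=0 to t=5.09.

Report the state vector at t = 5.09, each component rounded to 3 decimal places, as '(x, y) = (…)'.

t=0.000: state=(2.600, 2.640)
step 1 (dt=0.01): k1=(-0.255, 3.283), k2=(-0.273, 3.300), k3=(-0.273, 3.300), k4=(-0.291, 3.318); state += dt/6·(k1+2k2+2k3+k4)
t=0.010: state=(2.597, 2.673)
t=0.020: state=(2.594, 2.706)
t=0.030: state=(2.591, 2.740)
continuing one RK4 step at a time; state shown every 20 steps (Δt=0.2):
t=0.200: state=(2.476, 3.359)
t=0.400: state=(2.212, 4.142)
t=0.600: state=(1.854, 4.858)
t=0.800: state=(1.475, 5.369)
t=1.000: state=(1.137, 5.601)
t=1.200: state=(0.870, 5.569)
t=1.400: state=(0.673, 5.337)
t=1.600: state=(0.534, 4.981)
t=1.800: state=(0.438, 4.564)
t=2.000: state=(0.372, 4.128)
t=2.200: state=(0.328, 3.703)
t=2.400: state=(0.299, 3.302)
t=2.600: state=(0.282, 2.934)
t=2.800: state=(0.274, 2.602)
t=3.000: state=(0.273, 2.305)
t=3.200: state=(0.278, 2.043)
t=3.400: state=(0.289, 1.814)
t=3.600: state=(0.307, 1.614)
t=3.800: state=(0.330, 1.440)
t=4.000: state=(0.360, 1.291)
t=4.200: state=(0.398, 1.163)
t=4.400: state=(0.444, 1.055)
t=4.600: state=(0.499, 0.965)
t=4.800: state=(0.565, 0.891)
t=5.000: state=(0.643, 0.832)
t=5.090: state=(0.682, 0.810)

(x, y) = (0.682, 0.810)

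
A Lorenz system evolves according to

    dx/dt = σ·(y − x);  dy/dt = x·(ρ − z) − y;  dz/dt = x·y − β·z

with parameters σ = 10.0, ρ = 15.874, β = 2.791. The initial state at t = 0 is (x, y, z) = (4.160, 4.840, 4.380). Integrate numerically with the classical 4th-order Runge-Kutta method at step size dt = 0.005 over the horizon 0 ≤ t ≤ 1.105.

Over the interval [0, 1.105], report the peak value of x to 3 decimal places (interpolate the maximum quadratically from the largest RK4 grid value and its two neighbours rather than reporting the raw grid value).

max x = 11.310

t=0.000: state=(4.160, 4.840, 4.380)
step 1 (dt=0.005): k1=(6.800, 42.975, 7.910), k2=(7.704, 42.980, 8.386), k3=(7.682, 43.001, 8.394), k4=(8.566, 43.025, 8.881); state += dt/6·(k1+2k2+2k3+k4)
t=0.005: state=(4.198, 5.055, 4.422)
t=0.010: state=(4.246, 5.270, 4.469)
t=0.015: state=(4.301, 5.487, 4.521)
continuing one RK4 step at a time; state shown every 10 steps (Δt=0.05):
t=0.050: state=(4.892, 7.043, 5.059)
t=0.100: state=(6.242, 9.429, 6.546)
t=0.150: state=(8.002, 11.750, 9.246)
t=0.200: state=(9.831, 13.186, 13.321)
t=0.250: state=(11.107, 12.603, 18.036)
t=0.300: state=(11.142, 9.717, 21.609)
t=0.350: state=(9.767, 5.916, 22.634)
t=0.400: state=(7.575, 2.947, 21.446)
t=0.450: state=(5.375, 1.366, 19.275)
t=0.500: state=(3.653, 0.798, 16.979)
t=0.550: state=(2.508, 0.746, 14.872)
t=0.600: state=(1.845, 0.909, 13.016)
t=0.650: state=(1.528, 1.162, 11.401)
t=0.700: state=(1.449, 1.477, 10.006)
t=0.750: state=(1.542, 1.875, 8.819)
t=0.800: state=(1.778, 2.393, 7.834)
t=0.850: state=(2.161, 3.084, 7.065)
t=0.900: state=(2.713, 4.010, 6.547)
t=0.950: state=(3.473, 5.233, 6.361)
t=1.000: state=(4.487, 6.796, 6.651)
t=1.050: state=(5.784, 8.654, 7.643)
t=1.100: state=(7.325, 10.560, 9.610)
t=1.105: state=(7.487, 10.734, 9.869)
largest grid value and its neighbours: x(0.270)=11.29767, x(0.275)=11.30942, x(0.280)=11.30621
parabola through these three points peaks at t≈0.276 with x≈11.31003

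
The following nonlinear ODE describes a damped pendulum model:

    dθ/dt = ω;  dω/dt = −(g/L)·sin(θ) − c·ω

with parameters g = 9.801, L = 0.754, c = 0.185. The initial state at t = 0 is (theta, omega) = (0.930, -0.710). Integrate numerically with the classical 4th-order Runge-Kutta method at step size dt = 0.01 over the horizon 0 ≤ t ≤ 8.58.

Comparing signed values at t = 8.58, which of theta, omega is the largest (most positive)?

t=0.000: state=(0.930, -0.710)
step 1 (dt=0.01): k1=(-0.710, -10.289), k2=(-0.761, -10.251), k3=(-0.761, -10.250), k4=(-0.812, -10.210); state += dt/6·(k1+2k2+2k3+k4)
t=0.010: state=(0.922, -0.813)
t=0.020: state=(0.914, -0.914)
t=0.030: state=(0.904, -1.015)
continuing one RK4 step at a time; state shown every 50 steps (Δt=0.5):
t=0.500: state=(-0.302, -2.925)
t=1.000: state=(-0.766, 1.409)
t=1.500: state=(0.489, 2.239)
t=2.000: state=(0.554, -1.967)
t=2.500: state=(-0.612, -1.419)
t=3.000: state=(-0.307, 2.282)
t=3.500: state=(0.655, 0.550)
t=4.000: state=(0.055, -2.287)
t=4.500: state=(-0.614, 0.277)
t=5.000: state=(0.171, 1.981)
t=5.500: state=(0.497, -0.967)
t=6.000: state=(-0.340, -1.435)
t=6.500: state=(-0.325, 1.431)
t=7.000: state=(0.433, 0.757)
t=7.500: state=(0.128, -1.609)
t=8.000: state=(-0.443, -0.066)
t=8.500: state=(0.060, 1.495)
t=8.580: state=(0.175, 1.351)
compare at T: theta=0.175, omega=1.351

largest component: omega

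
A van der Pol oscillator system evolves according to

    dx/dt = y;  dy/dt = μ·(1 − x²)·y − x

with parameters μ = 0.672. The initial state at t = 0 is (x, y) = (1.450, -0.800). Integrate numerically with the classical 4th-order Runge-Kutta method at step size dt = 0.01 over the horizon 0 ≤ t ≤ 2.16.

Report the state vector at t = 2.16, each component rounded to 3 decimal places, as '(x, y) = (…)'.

(x, y) = (-1.913, -0.531)

t=0.000: state=(1.450, -0.800)
step 1 (dt=0.01): k1=(-0.800, -0.857), k2=(-0.804, -0.856), k3=(-0.804, -0.856), k4=(-0.809, -0.856); state += dt/6·(k1+2k2+2k3+k4)
t=0.010: state=(1.442, -0.809)
t=0.020: state=(1.434, -0.817)
t=0.030: state=(1.426, -0.826)
continuing one RK4 step at a time; state shown every 10 steps (Δt=0.1):
t=0.100: state=(1.366, -0.885)
t=0.200: state=(1.273, -0.971)
t=0.300: state=(1.171, -1.060)
t=0.400: state=(1.061, -1.153)
t=0.500: state=(0.941, -1.253)
t=0.600: state=(0.810, -1.361)
t=0.700: state=(0.668, -1.478)
t=0.800: state=(0.514, -1.604)
t=0.900: state=(0.347, -1.739)
t=1.000: state=(0.166, -1.878)
t=1.100: state=(-0.028, -2.014)
t=1.200: state=(-0.236, -2.138)
t=1.300: state=(-0.455, -2.232)
t=1.400: state=(-0.681, -2.278)
t=1.500: state=(-0.908, -2.254)
t=1.600: state=(-1.129, -2.146)
t=1.700: state=(-1.335, -1.951)
t=1.800: state=(-1.517, -1.681)
t=1.900: state=(-1.669, -1.364)
t=2.000: state=(-1.789, -1.030)
t=2.100: state=(-1.876, -0.709)
t=2.160: state=(-1.913, -0.531)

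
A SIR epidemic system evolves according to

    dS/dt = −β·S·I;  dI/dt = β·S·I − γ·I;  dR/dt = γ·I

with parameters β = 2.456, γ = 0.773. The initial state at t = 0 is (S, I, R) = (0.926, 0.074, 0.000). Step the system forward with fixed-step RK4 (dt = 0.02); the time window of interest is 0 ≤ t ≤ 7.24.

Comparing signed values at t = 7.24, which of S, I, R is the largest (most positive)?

largest component: R

t=0.000: state=(0.926, 0.074, 0.000)
step 1 (dt=0.02): k1=(-0.168, 0.111, 0.057), k2=(-0.171, 0.112, 0.058), k3=(-0.171, 0.112, 0.058), k4=(-0.173, 0.114, 0.059); state += dt/6·(k1+2k2+2k3+k4)
t=0.020: state=(0.923, 0.076, 0.001)
t=0.040: state=(0.919, 0.079, 0.002)
t=0.060: state=(0.915, 0.081, 0.004)
continuing one RK4 step at a time; state shown every 25 steps (Δt=0.5):
t=0.500: state=(0.811, 0.147, 0.042)
t=1.000: state=(0.639, 0.244, 0.117)
t=1.500: state=(0.448, 0.323, 0.228)
t=2.000: state=(0.296, 0.345, 0.359)
t=2.500: state=(0.196, 0.315, 0.488)
t=3.000: state=(0.138, 0.262, 0.600)
t=3.500: state=(0.103, 0.206, 0.691)
t=4.000: state=(0.083, 0.157, 0.760)
t=4.500: state=(0.070, 0.117, 0.813)
t=5.000: state=(0.062, 0.086, 0.852)
t=5.500: state=(0.056, 0.063, 0.881)
t=6.000: state=(0.053, 0.046, 0.901)
t=6.500: state=(0.050, 0.033, 0.917)
t=7.000: state=(0.049, 0.024, 0.927)
t=7.240: state=(0.048, 0.020, 0.932)
compare at T: S=0.048, I=0.020, R=0.932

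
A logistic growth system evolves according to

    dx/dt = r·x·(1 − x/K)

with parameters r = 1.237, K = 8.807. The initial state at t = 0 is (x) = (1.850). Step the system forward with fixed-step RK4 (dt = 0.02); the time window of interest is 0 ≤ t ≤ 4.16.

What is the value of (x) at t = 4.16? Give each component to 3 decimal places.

t=0.000: state=(1.850)
step 1 (dt=0.02): k1=(1.808), k2=(1.821), k3=(1.821), k4=(1.834); state += dt/6·(k1+2k2+2k3+k4)
t=0.020: state=(1.886)
t=0.040: state=(1.923)
t=0.060: state=(1.961)
continuing one RK4 step at a time; state shown every 10 steps (Δt=0.2):
t=0.200: state=(2.237)
t=0.400: state=(2.675)
t=0.600: state=(3.156)
t=0.800: state=(3.673)
t=1.000: state=(4.211)
t=1.200: state=(4.755)
t=1.400: state=(5.288)
t=1.600: state=(5.795)
t=1.800: state=(6.265)
t=2.000: state=(6.688)
t=2.200: state=(7.060)
t=2.400: state=(7.381)
t=2.600: state=(7.653)
t=2.800: state=(7.879)
t=3.000: state=(8.065)
t=3.200: state=(8.217)
t=3.400: state=(8.339)
t=3.600: state=(8.438)
t=3.800: state=(8.516)
t=4.000: state=(8.578)
t=4.160: state=(8.618)

(x) = (8.618)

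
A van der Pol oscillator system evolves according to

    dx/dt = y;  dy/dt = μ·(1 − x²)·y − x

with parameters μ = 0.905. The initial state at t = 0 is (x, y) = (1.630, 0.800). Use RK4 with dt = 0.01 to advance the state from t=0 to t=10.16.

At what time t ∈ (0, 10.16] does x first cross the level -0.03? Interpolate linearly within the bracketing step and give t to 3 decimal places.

t = 2.200

t=0.000: state=(1.630, 0.800)
step 1 (dt=0.01): k1=(0.800, -2.830), k2=(0.786, -2.822), k3=(0.786, -2.821), k4=(0.772, -2.813); state += dt/6·(k1+2k2+2k3+k4)
t=0.010: state=(1.638, 0.772)
t=0.020: state=(1.645, 0.744)
t=0.030: state=(1.653, 0.716)
continuing one RK4 step at a time; state shown every 50 steps (Δt=0.5):
t=0.500: state=(1.736, -0.239)
t=1.000: state=(1.490, -0.697)
t=1.500: state=(1.048, -1.089)
t=2.000: state=(0.356, -1.747)
t=2.200: state=(-0.030, -2.116)
next step: t=2.210: state=(-0.051, -2.135) — x has crossed -0.03
linear interpolation between t=2.200 (-0.02954) and t=2.210 (-0.05079) → t≈2.200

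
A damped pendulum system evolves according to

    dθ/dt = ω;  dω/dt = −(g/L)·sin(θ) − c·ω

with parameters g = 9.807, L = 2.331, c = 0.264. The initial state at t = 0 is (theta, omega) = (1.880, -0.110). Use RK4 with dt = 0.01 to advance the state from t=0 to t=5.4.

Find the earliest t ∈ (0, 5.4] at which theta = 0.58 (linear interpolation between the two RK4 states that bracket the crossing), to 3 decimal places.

t = 0.804

t=0.000: state=(1.880, -0.110)
step 1 (dt=0.01): k1=(-0.110, -3.979), k2=(-0.130, -3.974), k3=(-0.130, -3.974), k4=(-0.150, -3.970); state += dt/6·(k1+2k2+2k3+k4)
t=0.010: state=(1.879, -0.150)
t=0.020: state=(1.877, -0.189)
t=0.030: state=(1.875, -0.229)
continuing one RK4 step at a time; state shown every 20 steps (Δt=0.2):
t=0.200: state=(1.779, -0.894)
t=0.400: state=(1.523, -1.662)
t=0.600: state=(1.119, -2.367)
t=0.800: state=(0.591, -2.859)
next step: t=0.810: state=(0.562, -2.875) — theta has crossed 0.58
linear interpolation between t=0.800 (0.59078) and t=0.810 (0.56211) → t≈0.804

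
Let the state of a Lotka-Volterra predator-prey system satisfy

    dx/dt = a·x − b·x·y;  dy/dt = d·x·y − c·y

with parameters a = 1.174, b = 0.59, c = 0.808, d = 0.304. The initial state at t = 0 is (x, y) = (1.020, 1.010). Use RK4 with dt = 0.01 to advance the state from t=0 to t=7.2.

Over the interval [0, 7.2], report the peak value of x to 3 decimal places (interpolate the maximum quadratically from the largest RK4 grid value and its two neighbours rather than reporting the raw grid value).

t=0.000: state=(1.020, 1.010)
step 1 (dt=0.01): k1=(0.590, -0.503), k2=(0.593, -0.501), k3=(0.593, -0.501), k4=(0.596, -0.499); state += dt/6·(k1+2k2+2k3+k4)
t=0.010: state=(1.026, 1.005)
t=0.020: state=(1.032, 1.000)
t=0.030: state=(1.038, 0.995)
continuing one RK4 step at a time; state shown every 25 steps (Δt=0.25):
t=0.250: state=(1.189, 0.897)
t=0.500: state=(1.406, 0.809)
t=0.750: state=(1.682, 0.743)
t=1.000: state=(2.029, 0.699)
t=1.250: state=(2.460, 0.677)
t=1.500: state=(2.986, 0.680)
t=1.750: state=(3.615, 0.713)
t=2.000: state=(4.343, 0.788)
t=2.250: state=(5.138, 0.923)
t=2.500: state=(5.923, 1.149)
t=2.750: state=(6.542, 1.510)
t=3.000: state=(6.763, 2.052)
t=3.250: state=(6.366, 2.773)
t=3.500: state=(5.352, 3.548)
t=3.750: state=(4.055, 4.147)
t=4.000: state=(2.882, 4.403)
t=4.250: state=(2.023, 4.325)
t=4.500: state=(1.463, 4.028)
t=4.750: state=(1.115, 3.626)
t=5.000: state=(0.904, 3.197)
t=5.250: state=(0.780, 2.784)
t=5.500: state=(0.714, 2.407)
t=5.750: state=(0.688, 2.074)
t=6.000: state=(0.695, 1.785)
t=6.250: state=(0.730, 1.540)
t=6.500: state=(0.792, 1.333)
t=6.750: state=(0.884, 1.160)
t=7.000: state=(1.010, 1.019)
t=7.200: state=(1.139, 0.925)
largest grid value and its neighbours: x(2.970)=6.76600, x(2.980)=6.76604, x(2.990)=6.76508
parabola through these three points peaks at t≈2.975 with x≈6.76615

max x = 6.766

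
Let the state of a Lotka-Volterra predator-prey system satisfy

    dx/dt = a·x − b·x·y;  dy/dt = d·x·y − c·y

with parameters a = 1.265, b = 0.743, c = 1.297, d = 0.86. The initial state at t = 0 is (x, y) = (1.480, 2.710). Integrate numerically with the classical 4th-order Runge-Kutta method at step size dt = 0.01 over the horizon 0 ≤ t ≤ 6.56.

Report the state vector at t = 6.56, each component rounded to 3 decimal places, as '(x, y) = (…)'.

(x, y) = (0.909, 1.422)

t=0.000: state=(1.480, 2.710)
step 1 (dt=0.01): k1=(-1.108, -0.066), k2=(-1.103, -0.078), k3=(-1.103, -0.078), k4=(-1.099, -0.091); state += dt/6·(k1+2k2+2k3+k4)
t=0.010: state=(1.469, 2.709)
t=0.020: state=(1.458, 2.708)
t=0.030: state=(1.447, 2.707)
continuing one RK4 step at a time; state shown every 25 steps (Δt=0.25):
t=0.250: state=(1.235, 2.620)
t=0.500: state=(1.059, 2.422)
t=0.750: state=(0.948, 2.171)
t=1.000: state=(0.891, 1.911)
t=1.250: state=(0.877, 1.670)
t=1.500: state=(0.900, 1.461)
t=1.750: state=(0.957, 1.289)
t=2.000: state=(1.047, 1.155)
t=2.250: state=(1.170, 1.059)
t=2.500: state=(1.326, 1.001)
t=2.750: state=(1.515, 0.982)
t=3.000: state=(1.729, 1.006)
t=3.250: state=(1.956, 1.081)
t=3.500: state=(2.170, 1.218)
t=3.750: state=(2.330, 1.431)
t=4.000: state=(2.388, 1.722)
t=4.250: state=(2.305, 2.068)
t=4.500: state=(2.086, 2.403)
t=4.750: state=(1.789, 2.637)
t=5.000: state=(1.489, 2.710)
t=5.250: state=(1.242, 2.626)
t=5.500: state=(1.064, 2.430)
t=5.750: state=(0.951, 2.180)
t=6.000: state=(0.892, 1.920)
t=6.250: state=(0.877, 1.678)
t=6.500: state=(0.899, 1.467)
t=6.560: state=(0.909, 1.422)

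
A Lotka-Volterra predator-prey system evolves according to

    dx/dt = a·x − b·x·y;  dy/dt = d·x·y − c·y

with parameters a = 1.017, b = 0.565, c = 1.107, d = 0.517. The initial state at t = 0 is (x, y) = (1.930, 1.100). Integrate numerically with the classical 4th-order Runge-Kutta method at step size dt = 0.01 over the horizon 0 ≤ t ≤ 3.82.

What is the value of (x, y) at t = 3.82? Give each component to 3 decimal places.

t=0.000: state=(1.930, 1.100)
step 1 (dt=0.01): k1=(0.763, -0.120), k2=(0.765, -0.118), k3=(0.765, -0.118), k4=(0.768, -0.116); state += dt/6·(k1+2k2+2k3+k4)
t=0.010: state=(1.938, 1.099)
t=0.020: state=(1.945, 1.098)
t=0.030: state=(1.953, 1.097)
continuing one RK4 step at a time; state shown every 20 steps (Δt=0.2):
t=0.200: state=(2.091, 1.085)
t=0.400: state=(2.267, 1.089)
t=0.600: state=(2.453, 1.114)
t=0.800: state=(2.645, 1.162)
t=1.000: state=(2.831, 1.236)
t=1.200: state=(3.001, 1.339)
t=1.400: state=(3.138, 1.475)
t=1.600: state=(3.226, 1.643)
t=1.800: state=(3.247, 1.841)
t=2.000: state=(3.193, 2.060)
t=2.200: state=(3.061, 2.283)
t=2.400: state=(2.865, 2.486)
t=2.600: state=(2.626, 2.647)
t=2.800: state=(2.371, 2.747)
t=3.000: state=(2.125, 2.777)
t=3.200: state=(1.906, 2.741)
t=3.400: state=(1.722, 2.649)
t=3.600: state=(1.576, 2.516)
t=3.800: state=(1.466, 2.359)
t=3.820: state=(1.457, 2.343)

(x, y) = (1.457, 2.343)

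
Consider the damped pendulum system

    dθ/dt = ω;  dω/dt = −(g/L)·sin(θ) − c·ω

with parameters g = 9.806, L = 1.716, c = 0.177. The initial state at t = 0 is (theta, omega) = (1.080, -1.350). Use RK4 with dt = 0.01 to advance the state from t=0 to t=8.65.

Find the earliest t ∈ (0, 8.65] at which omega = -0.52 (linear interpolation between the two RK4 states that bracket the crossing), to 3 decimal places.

t = 1.079

t=0.000: state=(1.080, -1.350)
step 1 (dt=0.01): k1=(-1.350, -4.801), k2=(-1.374, -4.778), k3=(-1.374, -4.778), k4=(-1.398, -4.755); state += dt/6·(k1+2k2+2k3+k4)
t=0.010: state=(1.066, -1.398)
t=0.020: state=(1.052, -1.445)
t=0.030: state=(1.037, -1.492)
continuing one RK4 step at a time; state shown every 50 steps (Δt=0.5):
t=0.500: state=(-0.033, -2.637)
t=1.000: state=(-1.013, -0.921)
t=1.070: state=(-1.065, -0.566)
next step: t=1.080: state=(-1.071, -0.515) — omega has crossed -0.52
linear interpolation between t=1.070 (-0.56608) and t=1.080 (-0.51504) → t≈1.079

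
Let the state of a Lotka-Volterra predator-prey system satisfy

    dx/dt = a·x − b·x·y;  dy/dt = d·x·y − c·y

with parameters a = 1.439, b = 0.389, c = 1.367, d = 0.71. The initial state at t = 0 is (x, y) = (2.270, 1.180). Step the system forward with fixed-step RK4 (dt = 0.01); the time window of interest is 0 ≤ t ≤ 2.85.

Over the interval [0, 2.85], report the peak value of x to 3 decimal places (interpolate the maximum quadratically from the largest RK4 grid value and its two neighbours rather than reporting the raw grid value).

max x = 4.540

t=0.000: state=(2.270, 1.180)
step 1 (dt=0.01): k1=(2.225, 0.289), k2=(2.234, 0.298), k3=(2.234, 0.298), k4=(2.244, 0.308); state += dt/6·(k1+2k2+2k3+k4)
t=0.010: state=(2.292, 1.183)
t=0.020: state=(2.315, 1.186)
t=0.030: state=(2.338, 1.190)
continuing one RK4 step at a time; state shown every 10 steps (Δt=0.1):
t=0.100: state=(2.502, 1.219)
t=0.200: state=(2.752, 1.281)
t=0.300: state=(3.019, 1.372)
t=0.400: state=(3.297, 1.497)
t=0.500: state=(3.581, 1.667)
t=0.600: state=(3.859, 1.893)
t=0.700: state=(4.117, 2.192)
t=0.800: state=(4.334, 2.582)
t=0.900: state=(4.485, 3.082)
t=1.000: state=(4.540, 3.705)
t=1.100: state=(4.475, 4.454)
t=1.200: state=(4.275, 5.305)
t=1.300: state=(3.947, 6.200)
t=1.400: state=(3.521, 7.053)
t=1.500: state=(3.046, 7.768)
t=1.600: state=(2.573, 8.270)
t=1.700: state=(2.142, 8.525)
t=1.800: state=(1.773, 8.541)
t=1.900: state=(1.473, 8.356)
t=2.000: state=(1.237, 8.022)
t=2.100: state=(1.054, 7.587)
t=2.200: state=(0.915, 7.095)
t=2.300: state=(0.809, 6.578)
t=2.400: state=(0.731, 6.059)
t=2.500: state=(0.674, 5.555)
t=2.600: state=(0.633, 5.074)
t=2.700: state=(0.605, 4.625)
t=2.800: state=(0.588, 4.208)
t=2.850: state=(0.584, 4.013)
largest grid value and its neighbours: x(0.990)=4.53967, x(1.000)=4.54016, x(1.010)=4.53944
parabola through these three points peaks at t≈0.999 with x≈4.54017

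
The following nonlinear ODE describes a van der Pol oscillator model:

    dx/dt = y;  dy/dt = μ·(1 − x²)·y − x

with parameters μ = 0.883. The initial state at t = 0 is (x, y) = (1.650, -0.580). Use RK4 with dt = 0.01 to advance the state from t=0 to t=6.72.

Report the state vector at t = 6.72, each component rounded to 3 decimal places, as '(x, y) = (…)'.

t=0.000: state=(1.650, -0.580)
step 1 (dt=0.01): k1=(-0.580, -0.768), k2=(-0.584, -0.764), k3=(-0.584, -0.764), k4=(-0.588, -0.760); state += dt/6·(k1+2k2+2k3+k4)
t=0.010: state=(1.644, -0.588)
t=0.020: state=(1.638, -0.595)
t=0.030: state=(1.632, -0.603)
continuing one RK4 step at a time; state shown every 25 steps (Δt=0.25):
t=0.250: state=(1.482, -0.757)
t=0.500: state=(1.271, -0.935)
t=0.750: state=(1.012, -1.150)
t=1.000: state=(0.690, -1.441)
t=1.250: state=(0.283, -1.834)
t=1.500: state=(-0.233, -2.287)
t=1.750: state=(-0.843, -2.520)
t=2.000: state=(-1.433, -2.064)
t=2.250: state=(-1.828, -1.068)
t=2.500: state=(-1.983, -0.229)
t=2.750: state=(-1.974, 0.246)
t=3.000: state=(-1.878, 0.499)
t=3.250: state=(-1.732, 0.660)
t=3.500: state=(-1.550, 0.798)
t=3.750: state=(-1.332, 0.951)
t=4.000: state=(-1.070, 1.149)
t=4.250: state=(-0.751, 1.424)
t=4.500: state=(-0.349, 1.806)
t=4.750: state=(0.160, 2.268)
t=5.000: state=(0.772, 2.559)
t=5.250: state=(1.382, 2.185)
t=5.500: state=(1.810, 1.191)
t=5.750: state=(1.988, 0.300)
t=6.000: state=(1.993, -0.211)
t=6.250: state=(1.903, -0.478)
t=6.500: state=(1.762, -0.643)
t=6.720: state=(1.607, -0.763)

(x, y) = (1.607, -0.763)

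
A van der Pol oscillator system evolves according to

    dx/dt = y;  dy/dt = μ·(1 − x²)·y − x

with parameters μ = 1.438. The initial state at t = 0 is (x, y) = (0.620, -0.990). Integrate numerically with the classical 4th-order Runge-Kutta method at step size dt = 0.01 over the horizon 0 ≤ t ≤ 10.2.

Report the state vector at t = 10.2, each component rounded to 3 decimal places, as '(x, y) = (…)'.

t=0.000: state=(0.620, -0.990)
step 1 (dt=0.01): k1=(-0.990, -1.496), k2=(-0.997, -1.507), k3=(-0.998, -1.507), k4=(-1.005, -1.517); state += dt/6·(k1+2k2+2k3+k4)
t=0.010: state=(0.610, -1.005)
t=0.020: state=(0.600, -1.020)
t=0.030: state=(0.590, -1.036)
continuing one RK4 step at a time; state shown every 50 steps (Δt=0.5):
t=0.500: state=(-0.118, -2.084)
t=1.000: state=(-1.370, -2.288)
t=1.500: state=(-1.907, -0.103)
t=2.000: state=(-1.790, 0.425)
t=2.500: state=(-1.531, 0.604)
t=3.000: state=(-1.174, 0.854)
t=3.500: state=(-0.623, 1.448)
t=4.000: state=(0.428, 2.885)
t=4.500: state=(1.786, 1.561)
t=5.000: state=(1.998, -0.208)
t=5.500: state=(1.814, -0.467)
t=6.000: state=(1.546, -0.607)
t=6.500: state=(1.191, -0.845)
t=7.000: state=(0.648, -1.417)
t=7.500: state=(-0.379, -2.836)
t=8.000: state=(-1.760, -1.676)
t=8.500: state=(-2.002, 0.189)
t=9.000: state=(-1.822, 0.462)
t=9.500: state=(-1.557, 0.601)
t=10.000: state=(-1.206, 0.832)
t=10.200: state=(-1.024, 0.992)

(x, y) = (-1.024, 0.992)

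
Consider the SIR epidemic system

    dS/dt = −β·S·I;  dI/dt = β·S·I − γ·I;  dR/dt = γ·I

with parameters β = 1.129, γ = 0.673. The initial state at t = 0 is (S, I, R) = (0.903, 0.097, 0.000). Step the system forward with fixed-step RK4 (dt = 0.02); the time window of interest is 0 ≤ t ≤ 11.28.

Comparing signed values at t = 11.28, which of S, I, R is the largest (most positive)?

largest component: R

t=0.000: state=(0.903, 0.097, 0.000)
step 1 (dt=0.02): k1=(-0.099, 0.034, 0.065), k2=(-0.099, 0.034, 0.066), k3=(-0.099, 0.034, 0.066), k4=(-0.099, 0.034, 0.066); state += dt/6·(k1+2k2+2k3+k4)
t=0.020: state=(0.901, 0.098, 0.001)
t=0.040: state=(0.899, 0.098, 0.003)
t=0.060: state=(0.897, 0.099, 0.004)
continuing one RK4 step at a time; state shown every 25 steps (Δt=0.5):
t=0.500: state=(0.851, 0.114, 0.035)
t=1.000: state=(0.794, 0.129, 0.076)
t=1.500: state=(0.736, 0.142, 0.122)
t=2.000: state=(0.677, 0.151, 0.172)
t=2.500: state=(0.621, 0.156, 0.223)
t=3.000: state=(0.568, 0.156, 0.276)
t=3.500: state=(0.521, 0.151, 0.328)
t=4.000: state=(0.480, 0.143, 0.377)
t=4.500: state=(0.444, 0.133, 0.424)
t=5.000: state=(0.413, 0.121, 0.466)
t=5.500: state=(0.387, 0.108, 0.505)
t=6.000: state=(0.366, 0.095, 0.539)
t=6.500: state=(0.348, 0.083, 0.569)
t=7.000: state=(0.333, 0.072, 0.595)
t=7.500: state=(0.320, 0.062, 0.618)
t=8.000: state=(0.310, 0.053, 0.637)
t=8.500: state=(0.302, 0.045, 0.653)
t=9.000: state=(0.295, 0.038, 0.667)
t=9.500: state=(0.289, 0.032, 0.679)
t=10.000: state=(0.284, 0.027, 0.689)
t=10.500: state=(0.280, 0.022, 0.697)
t=11.000: state=(0.277, 0.019, 0.704)
t=11.280: state=(0.276, 0.017, 0.707)
compare at T: S=0.276, I=0.017, R=0.707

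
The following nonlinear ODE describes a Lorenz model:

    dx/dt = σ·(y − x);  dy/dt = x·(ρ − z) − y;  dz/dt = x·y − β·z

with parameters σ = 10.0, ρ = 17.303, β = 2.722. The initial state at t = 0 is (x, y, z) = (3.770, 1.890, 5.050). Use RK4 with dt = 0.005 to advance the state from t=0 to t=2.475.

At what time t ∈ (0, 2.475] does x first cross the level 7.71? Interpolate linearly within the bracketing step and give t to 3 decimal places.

t = 0.216

t=0.000: state=(3.770, 1.890, 5.050)
step 1 (dt=0.005): k1=(-18.800, 44.304, -6.621), k2=(-17.222, 43.679, -6.252), k3=(-17.277, 43.725, -6.253), k4=(-15.750, 43.142, -5.894); state += dt/6·(k1+2k2+2k3+k4)
t=0.005: state=(3.684, 2.109, 5.019)
t=0.010: state=(3.612, 2.322, 4.991)
t=0.015: state=(3.554, 2.530, 4.967)
continuing one RK4 step at a time; state shown every 20 steps (Δt=0.1):
t=0.100: state=(4.076, 5.965, 5.134)
t=0.200: state=(7.072, 11.027, 8.099)
t=0.215: state=(7.681, 11.824, 9.015)
next step: t=0.220: state=(7.889, 12.080, 9.355) — x has crossed 7.71
linear interpolation between t=0.215 (7.68058) and t=0.220 (7.88897) → t≈0.216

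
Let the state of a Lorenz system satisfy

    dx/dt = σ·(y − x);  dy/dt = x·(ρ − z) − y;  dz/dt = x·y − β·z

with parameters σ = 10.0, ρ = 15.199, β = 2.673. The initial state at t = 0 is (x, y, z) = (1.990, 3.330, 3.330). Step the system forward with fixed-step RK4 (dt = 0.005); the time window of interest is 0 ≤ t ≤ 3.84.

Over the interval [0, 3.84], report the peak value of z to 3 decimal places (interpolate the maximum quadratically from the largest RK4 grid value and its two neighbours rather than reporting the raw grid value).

max z = 22.262

t=0.000: state=(1.990, 3.330, 3.330)
step 1 (dt=0.005): k1=(13.400, 20.289, -2.274), k2=(13.572, 20.648, -2.045), k3=(13.577, 20.651, -2.043), k4=(13.754, 21.013, -1.809); state += dt/6·(k1+2k2+2k3+k4)
t=0.005: state=(2.058, 3.433, 3.320)
t=0.010: state=(2.128, 3.540, 3.312)
t=0.015: state=(2.199, 3.651, 3.307)
continuing one RK4 step at a time; state shown every 40 steps (Δt=0.2):
t=0.200: state=(6.871, 10.597, 6.866)
t=0.400: state=(10.552, 7.710, 22.029)
t=0.600: state=(2.727, 0.331, 15.717)
t=0.800: state=(0.917, 0.894, 9.315)
t=1.000: state=(1.662, 2.455, 5.769)
t=1.200: state=(4.776, 7.344, 5.806)
t=1.400: state=(10.422, 11.520, 17.250)
t=1.600: state=(5.418, 1.885, 18.478)
t=1.800: state=(1.862, 1.493, 11.433)
t=2.000: state=(2.514, 3.456, 7.461)
t=2.200: state=(5.981, 8.550, 8.393)
t=2.400: state=(9.712, 9.173, 18.562)
t=2.600: state=(4.768, 2.358, 16.720)
t=2.800: state=(2.691, 2.750, 10.934)
t=3.000: state=(4.266, 5.770, 8.607)
t=3.200: state=(8.182, 9.937, 13.423)
t=3.400: state=(7.472, 5.211, 18.493)
t=3.600: state=(3.821, 2.995, 13.719)
t=3.800: state=(3.983, 4.826, 10.181)
t=3.840: state=(4.373, 5.479, 9.965)
largest grid value and its neighbours: z(0.415)=22.24263, z(0.420)=22.26133, z(0.425)=22.25543
parabola through these three points peaks at t≈0.421 with z≈22.26216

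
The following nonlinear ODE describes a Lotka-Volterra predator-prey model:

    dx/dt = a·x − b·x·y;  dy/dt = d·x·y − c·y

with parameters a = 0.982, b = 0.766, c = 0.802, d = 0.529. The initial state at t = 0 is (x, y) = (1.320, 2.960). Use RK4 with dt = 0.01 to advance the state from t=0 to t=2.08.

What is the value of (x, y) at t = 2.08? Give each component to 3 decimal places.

(x, y) = (0.414, 1.085)

t=0.000: state=(1.320, 2.960)
step 1 (dt=0.01): k1=(-1.697, -0.307), k2=(-1.684, -0.320), k3=(-1.684, -0.320), k4=(-1.672, -0.333); state += dt/6·(k1+2k2+2k3+k4)
t=0.010: state=(1.303, 2.957)
t=0.020: state=(1.287, 2.953)
t=0.030: state=(1.270, 2.950)
continuing one RK4 step at a time; state shown every 10 steps (Δt=0.1):
t=0.100: state=(1.163, 2.917)
t=0.200: state=(1.028, 2.852)
t=0.300: state=(0.914, 2.771)
t=0.400: state=(0.819, 2.677)
t=0.500: state=(0.739, 2.575)
t=0.600: state=(0.672, 2.467)
t=0.700: state=(0.616, 2.355)
t=0.800: state=(0.570, 2.243)
t=0.900: state=(0.532, 2.131)
t=1.000: state=(0.500, 2.021)
t=1.100: state=(0.475, 1.914)
t=1.200: state=(0.454, 1.811)
t=1.300: state=(0.438, 1.711)
t=1.400: state=(0.425, 1.615)
t=1.500: state=(0.416, 1.524)
t=1.600: state=(0.410, 1.438)
t=1.700: state=(0.406, 1.356)
t=1.800: state=(0.405, 1.279)
t=1.900: state=(0.406, 1.206)
t=2.000: state=(0.410, 1.137)
t=2.080: state=(0.414, 1.085)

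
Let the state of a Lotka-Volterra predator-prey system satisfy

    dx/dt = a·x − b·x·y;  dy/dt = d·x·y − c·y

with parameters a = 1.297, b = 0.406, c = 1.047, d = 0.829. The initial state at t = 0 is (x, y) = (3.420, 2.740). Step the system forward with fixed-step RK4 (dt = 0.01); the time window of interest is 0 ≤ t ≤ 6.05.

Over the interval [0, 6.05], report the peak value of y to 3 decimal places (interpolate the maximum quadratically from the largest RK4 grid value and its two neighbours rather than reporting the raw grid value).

max y = 7.997

t=0.000: state=(3.420, 2.740)
step 1 (dt=0.01): k1=(0.631, 4.900), k2=(0.598, 4.951), k3=(0.597, 4.951), k4=(0.563, 5.002); state += dt/6·(k1+2k2+2k3+k4)
t=0.010: state=(3.426, 2.790)
t=0.020: state=(3.431, 2.840)
t=0.030: state=(3.436, 2.892)
continuing one RK4 step at a time; state shown every 20 steps (Δt=0.2):
t=0.200: state=(3.391, 3.927)
t=0.400: state=(3.009, 5.440)
t=0.600: state=(2.358, 6.900)
t=0.800: state=(1.674, 7.808)
t=1.000: state=(1.138, 7.975)
t=1.200: state=(0.782, 7.567)
t=1.400: state=(0.564, 6.851)
t=1.600: state=(0.433, 6.030)
t=1.800: state=(0.356, 5.218)
t=2.000: state=(0.311, 4.472)
t=2.200: state=(0.288, 3.811)
t=2.400: state=(0.281, 3.239)
t=2.600: state=(0.286, 2.753)
t=2.800: state=(0.301, 2.344)
t=3.000: state=(0.327, 2.003)
t=3.200: state=(0.365, 1.720)
t=3.400: state=(0.415, 1.488)
t=3.600: state=(0.481, 1.300)
t=3.800: state=(0.564, 1.149)
t=4.000: state=(0.670, 1.032)
t=4.200: state=(0.801, 0.945)
t=4.400: state=(0.964, 0.887)
t=4.600: state=(1.165, 0.858)
t=4.800: state=(1.408, 0.861)
t=5.000: state=(1.700, 0.903)
t=5.200: state=(2.040, 0.998)
t=5.400: state=(2.423, 1.171)
t=5.600: state=(2.825, 1.467)
t=5.800: state=(3.191, 1.962)
t=6.000: state=(3.423, 2.760)
t=6.050: state=(3.444, 3.020)
largest grid value and its neighbours: y(0.940)=7.99695, y(0.950)=7.99717, y(0.960)=7.99577
parabola through these three points peaks at t≈0.946 with y≈7.99728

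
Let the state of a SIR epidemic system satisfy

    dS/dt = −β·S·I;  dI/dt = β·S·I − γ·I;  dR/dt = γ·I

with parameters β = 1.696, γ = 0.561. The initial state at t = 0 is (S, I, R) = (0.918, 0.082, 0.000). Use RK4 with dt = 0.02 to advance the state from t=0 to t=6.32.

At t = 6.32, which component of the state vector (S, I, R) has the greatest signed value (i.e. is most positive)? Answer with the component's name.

largest component: R

t=0.000: state=(0.918, 0.082, 0.000)
step 1 (dt=0.02): k1=(-0.128, 0.082, 0.046), k2=(-0.129, 0.082, 0.046), k3=(-0.129, 0.082, 0.046), k4=(-0.130, 0.083, 0.047); state += dt/6·(k1+2k2+2k3+k4)
t=0.020: state=(0.915, 0.084, 0.001)
t=0.040: state=(0.913, 0.085, 0.002)
t=0.060: state=(0.910, 0.087, 0.003)
continuing one RK4 step at a time; state shown every 25 steps (Δt=0.5):
t=0.500: state=(0.840, 0.131, 0.029)
t=1.000: state=(0.733, 0.193, 0.075)
t=1.500: state=(0.605, 0.257, 0.138)
t=2.000: state=(0.476, 0.307, 0.217)
t=2.500: state=(0.362, 0.330, 0.307)
t=3.000: state=(0.274, 0.326, 0.400)
t=3.500: state=(0.210, 0.302, 0.489)
t=4.000: state=(0.165, 0.267, 0.568)
t=4.500: state=(0.133, 0.229, 0.638)
t=5.000: state=(0.112, 0.192, 0.697)
t=5.500: state=(0.096, 0.158, 0.746)
t=6.000: state=(0.085, 0.129, 0.786)
t=6.320: state=(0.080, 0.113, 0.807)
compare at T: S=0.080, I=0.113, R=0.807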